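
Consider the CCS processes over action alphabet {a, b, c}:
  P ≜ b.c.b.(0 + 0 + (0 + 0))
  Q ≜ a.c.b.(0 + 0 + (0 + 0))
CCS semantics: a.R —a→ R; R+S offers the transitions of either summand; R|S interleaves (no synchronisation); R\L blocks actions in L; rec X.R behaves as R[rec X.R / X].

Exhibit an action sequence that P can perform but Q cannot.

Reachable graph of P (4 states):
  s0 = b.c.b.(0 + 0 + (0 + 0)) ⊢ =b=> s1
  s1 = c.b.(0 + 0 + (0 + 0)) ⊢ =c=> s2
  s2 = b.(0 + 0 + (0 + 0)) ⊢ =b=> s3
  s3 = 0 + 0 + (0 + 0) ⊢ deadlocked
Reachable graph of Q (4 states):
  t0 = a.c.b.(0 + 0 + (0 + 0)) ⊢ =a=> t1
  t1 = c.b.(0 + 0 + (0 + 0)) ⊢ =c=> t2
  t2 = b.(0 + 0 + (0 + 0)) ⊢ =b=> t3
  t3 = 0 + 0 + (0 + 0) ⊢ deadlocked
Run σ = ⟨b⟩ on P: start {s0}
  after b @ step 1: {s1}
  P completes σ.
Run σ = ⟨b⟩ on Q: start {t0}
  after b @ step 1: no successor for Q

b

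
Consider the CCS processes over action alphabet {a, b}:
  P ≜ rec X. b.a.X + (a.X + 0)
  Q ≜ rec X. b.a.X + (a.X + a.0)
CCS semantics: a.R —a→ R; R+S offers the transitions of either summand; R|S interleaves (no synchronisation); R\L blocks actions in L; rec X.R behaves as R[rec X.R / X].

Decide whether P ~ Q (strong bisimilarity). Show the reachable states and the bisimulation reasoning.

P's transition system — 2 states:
  s0 = rec X. b.a.X + (a.X + 0) ⊢ =a=> s0, =b=> s1
  s1 = a.(rec X. b.a.X + (a.X + 0)) ⊢ =a=> s0
Q's transition system — 3 states:
  t0 = rec X. b.a.X + (a.X + a.0) ⊢ =a=> t0, =a=> t1, =b=> t2
  t1 = 0 ⊢ stopped
  t2 = a.(rec X. b.a.X + (a.X + a.0)) ⊢ =a=> t0
Bisimilarity quotient blocks:
  B0 = {s0}
  B1 = {s1}
  B2 = {t0}
  B3 = {t2}
  B4 = {t1}
s0 ∈ B0, t0 ∈ B2 → different blocks

not bisimilar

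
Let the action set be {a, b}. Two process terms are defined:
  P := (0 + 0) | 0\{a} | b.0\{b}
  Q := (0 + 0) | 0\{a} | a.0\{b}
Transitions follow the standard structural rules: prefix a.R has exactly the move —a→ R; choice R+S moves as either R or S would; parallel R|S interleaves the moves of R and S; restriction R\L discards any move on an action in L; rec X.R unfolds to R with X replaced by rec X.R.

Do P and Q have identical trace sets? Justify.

NO — witness ⟨b⟩

Reachable graph of P (2 states):
  p0 = (0 + 0) | 0\{a} | b.0\{b} → -b-> p1
  p1 = (0 + 0) | 0\{a} | 0\{b} → ∅
Reachable graph of Q (2 states):
  q0 = (0 + 0) | 0\{a} | a.0\{b} → -a-> q1
  q1 = (0 + 0) | 0\{a} | 0\{b} → ∅
Trace ⟨b⟩ through P, begin at {p0}:
  [1] b ⇒ {p1}
  ✓ P
Trace ⟨b⟩ through Q, begin at {q0}:
  [1] b ⇒ ∅ (Q stuck)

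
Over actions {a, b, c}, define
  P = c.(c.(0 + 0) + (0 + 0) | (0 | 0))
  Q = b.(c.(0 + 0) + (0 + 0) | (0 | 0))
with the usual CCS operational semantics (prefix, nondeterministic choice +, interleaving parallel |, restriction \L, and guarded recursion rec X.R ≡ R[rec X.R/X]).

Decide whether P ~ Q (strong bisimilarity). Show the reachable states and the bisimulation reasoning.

P's transition system — 3 states:
  u0 = c.(c.(0 + 0) + (0 + 0) | (0 | 0)) ⊢ --c--▸ u1
  u1 = c.(0 + 0) + (0 + 0) | (0 | 0) ⊢ --c--▸ u2
  u2 = 0 + 0 ⊢ stopped
Q's transition system — 3 states:
  v0 = b.(c.(0 + 0) + (0 + 0) | (0 | 0)) ⊢ --b--▸ v1
  v1 = c.(0 + 0) + (0 + 0) | (0 | 0) ⊢ --c--▸ v2
  v2 = 0 + 0 ⊢ stopped
Partition-refinement fixed point:
  B0 = {u0}
  B1 = {u1, v1}
  B2 = {u2, v2}
  B3 = {v0}
u0 ∈ B0, v0 ∈ B3 → different blocks

NO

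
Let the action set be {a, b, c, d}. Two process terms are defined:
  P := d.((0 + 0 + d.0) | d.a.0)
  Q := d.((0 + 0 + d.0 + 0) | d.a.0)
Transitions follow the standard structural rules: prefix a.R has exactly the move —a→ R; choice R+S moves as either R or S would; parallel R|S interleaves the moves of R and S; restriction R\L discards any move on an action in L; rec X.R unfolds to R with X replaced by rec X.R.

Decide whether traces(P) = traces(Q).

traces(P) = traces(Q)

Reachable graph of P (7 states):
  m0 = d.((0 + 0 + d.0) | d.a.0) ⊢ =d=> m1
  m1 = (0 + 0 + d.0) | d.a.0 ⊢ =d=> m2, =d=> m3
  m2 = (0 + 0 + d.0) | a.0 ⊢ =a=> m4, =d=> m5
  m3 = 0 | d.a.0 ⊢ =d=> m5
  m4 = (0 + 0 + d.0) | 0 ⊢ =d=> m6
  m5 = 0 | a.0 ⊢ =a=> m6
  m6 = 0 | 0 ⊢ (no moves)
Reachable graph of Q (7 states):
  n0 = d.((0 + 0 + d.0 + 0) | d.a.0) ⊢ =d=> n1
  n1 = (0 + 0 + d.0 + 0) | d.a.0 ⊢ =d=> n2, =d=> n3
  n2 = (0 + 0 + d.0 + 0) | a.0 ⊢ =a=> n4, =d=> n5
  n3 = 0 | d.a.0 ⊢ =d=> n5
  n4 = (0 + 0 + d.0 + 0) | 0 ⊢ =d=> n6
  n5 = 0 | a.0 ⊢ =a=> n6
  n6 = 0 | 0 ⊢ (no moves)
Coarsest stable partition (strong bisimilarity classes):
  B0 = {m0, n0}
  B1 = {m1, n1}
  B2 = {m3, n3}
  B3 = {m5, n5}
  B4 = {m6, n6}
  B5 = {m2, n2}
  B6 = {m4, n4}
m0 ∈ B0, n0 ∈ B0 → same block
Bisimilar ⇒ trace-equivalent.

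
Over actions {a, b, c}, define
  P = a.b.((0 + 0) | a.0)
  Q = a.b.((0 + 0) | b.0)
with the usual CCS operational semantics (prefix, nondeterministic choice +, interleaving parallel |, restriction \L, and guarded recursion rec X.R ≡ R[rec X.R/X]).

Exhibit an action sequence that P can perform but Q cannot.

aba

LTS(P): 4 reachable states
  p0 = a.b.((0 + 0) | a.0) | =a=> p1
  p1 = b.((0 + 0) | a.0) | =b=> p2
  p2 = (0 + 0) | a.0 | =a=> p3
  p3 = (0 + 0) | 0 | ∅
LTS(Q): 4 reachable states
  q0 = a.b.((0 + 0) | b.0) | =a=> q1
  q1 = b.((0 + 0) | b.0) | =b=> q2
  q2 = (0 + 0) | b.0 | =b=> q3
  q3 = (0 + 0) | 0 | ∅
Executing aba from P (initial set {p0}):
  step 1 (a): {p1}
  step 2 (b): {p2}
  step 3 (a): {p3}
  ✓ P
Executing aba from Q (initial set {q0}):
  step 1 (a): {q1}
  step 2 (b): {q2}
  step 3 (a): no successor for Q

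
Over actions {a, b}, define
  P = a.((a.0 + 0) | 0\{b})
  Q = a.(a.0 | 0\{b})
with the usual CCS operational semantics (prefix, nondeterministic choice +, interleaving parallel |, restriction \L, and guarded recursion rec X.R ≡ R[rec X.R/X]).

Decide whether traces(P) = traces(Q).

Reachable graph of P (3 states):
  u0 = a.((a.0 + 0) | 0\{b}) → —a→ u1
  u1 = (a.0 + 0) | 0\{b} → —a→ u2
  u2 = 0 | 0\{b} → deadlocked
Reachable graph of Q (3 states):
  v0 = a.(a.0 | 0\{b}) → —a→ v1
  v1 = a.0 | 0\{b} → —a→ v2
  v2 = 0 | 0\{b} → deadlocked
Coarsest stable partition (strong bisimilarity classes):
  B0 = {u0, v0}
  B1 = {u1, v1}
  B2 = {u2, v2}
u0 ∈ B0, v0 ∈ B0 → same block
Bisimilar ⇒ trace-equivalent.

YES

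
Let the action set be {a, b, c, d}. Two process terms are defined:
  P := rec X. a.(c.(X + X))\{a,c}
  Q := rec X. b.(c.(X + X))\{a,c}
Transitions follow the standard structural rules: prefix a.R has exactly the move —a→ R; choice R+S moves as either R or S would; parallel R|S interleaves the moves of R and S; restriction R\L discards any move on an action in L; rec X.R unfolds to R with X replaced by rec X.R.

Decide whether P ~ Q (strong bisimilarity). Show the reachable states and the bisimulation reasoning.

P's transition system — 2 states:
  u0 = rec X. a.(c.(X + X))\{a,c} :: --a--▸ u1
  u1 = (c.((rec X. a.(c.(X + X))\{a,c}) + (rec X. a.(c.(X + X))\{a,c})))\{a,c} :: ·
Q's transition system — 2 states:
  v0 = rec X. b.(c.(X + X))\{a,c} :: --b--▸ v1
  v1 = (c.((rec X. b.(c.(X + X))\{a,c}) + (rec X. b.(c.(X + X))\{a,c})))\{a,c} :: ·
Partition-refinement fixed point:
  B0 = {u0}
  B1 = {u1, v1}
  B2 = {v0}
u0 ∈ B0, v0 ∈ B2 → different blocks

NO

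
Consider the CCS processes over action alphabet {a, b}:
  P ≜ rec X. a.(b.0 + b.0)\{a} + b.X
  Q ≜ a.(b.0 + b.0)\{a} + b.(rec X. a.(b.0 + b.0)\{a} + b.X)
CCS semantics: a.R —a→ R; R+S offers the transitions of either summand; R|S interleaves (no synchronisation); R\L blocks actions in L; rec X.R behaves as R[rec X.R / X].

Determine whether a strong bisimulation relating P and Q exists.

YES

LTS(P): 3 reachable states
  s0 = rec X. a.(b.0 + b.0)\{a} + b.X ⊢ --a--▸ s1, --b--▸ s0
  s1 = (b.0 + b.0)\{a} ⊢ --b--▸ s2
  s2 = 0\{a} ⊢ (no moves)
LTS(Q): 4 reachable states
  t0 = a.(b.0 + b.0)\{a} + b.(rec X. a.(b.0 + b.0)\{a} + b.X) ⊢ --a--▸ t1, --b--▸ t2
  t1 = (b.0 + b.0)\{a} ⊢ --b--▸ t3
  t2 = rec X. a.(b.0 + b.0)\{a} + b.X ⊢ --a--▸ t1, --b--▸ t2
  t3 = 0\{a} ⊢ (no moves)
Partition-refinement fixed point:
  B0 = {s0, t0, t2}
  B1 = {s1, t1}
  B2 = {s2, t3}
s0 ∈ B0, t0 ∈ B0 → same block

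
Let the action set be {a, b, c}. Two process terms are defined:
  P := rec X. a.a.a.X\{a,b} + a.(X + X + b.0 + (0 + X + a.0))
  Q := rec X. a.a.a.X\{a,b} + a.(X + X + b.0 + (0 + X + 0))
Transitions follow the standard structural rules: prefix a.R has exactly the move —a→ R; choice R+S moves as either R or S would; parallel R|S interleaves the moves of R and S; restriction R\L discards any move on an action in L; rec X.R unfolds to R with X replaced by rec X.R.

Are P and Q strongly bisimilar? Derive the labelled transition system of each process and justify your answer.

Reachable graph of P (6 states):
  p0 = rec X. a.a.a.X\{a,b} + a.(X + X + b.0 + (0 + X + a.0)) has moves --a--▸ p1, --a--▸ p2
  p1 = (rec X. a.a.a.X\{a,b} + a.(X + X + b.0 + (0 + X + a.0))) + (rec X. a.a.a.X\{a,b} + a.(X + X + b.0 + (0 + X + a.0))) + b.0 + (0 + (rec X. a.a.a.X\{a,b} + a.(X + X + b.0 + (0 + X + a.0))) + a.0) has moves --a--▸ p1, --a--▸ p2, --a--▸ p3, --b--▸ p3
  p2 = a.a.(rec X. a.a.a.X\{a,b} + a.(X + X + b.0 + (0 + X + a.0)))\{a,b} has moves --a--▸ p4
  p3 = 0 has moves ∅
  p4 = a.(rec X. a.a.a.X\{a,b} + a.(X + X + b.0 + (0 + X + a.0)))\{a,b} has moves --a--▸ p5
  p5 = (rec X. a.a.a.X\{a,b} + a.(X + X + b.0 + (0 + X + a.0)))\{a,b} has moves ∅
Reachable graph of Q (6 states):
  q0 = rec X. a.a.a.X\{a,b} + a.(X + X + b.0 + (0 + X + 0)) has moves --a--▸ q1, --a--▸ q2
  q1 = (rec X. a.a.a.X\{a,b} + a.(X + X + b.0 + (0 + X + 0))) + (rec X. a.a.a.X\{a,b} + a.(X + X + b.0 + (0 + X + 0))) + b.0 + (0 + (rec X. a.a.a.X\{a,b} + a.(X + X + b.0 + (0 + X + 0))) + 0) has moves --a--▸ q1, --a--▸ q2, --b--▸ q3
  q2 = a.a.(rec X. a.a.a.X\{a,b} + a.(X + X + b.0 + (0 + X + 0)))\{a,b} has moves --a--▸ q4
  q3 = 0 has moves ∅
  q4 = a.(rec X. a.a.a.X\{a,b} + a.(X + X + b.0 + (0 + X + 0)))\{a,b} has moves --a--▸ q5
  q5 = (rec X. a.a.a.X\{a,b} + a.(X + X + b.0 + (0 + X + 0)))\{a,b} has moves ∅
Partition-refinement fixed point:
  B0 = {p0}
  B1 = {p1}
  B2 = {p3, p5, q3, q5}
  B3 = {p2, q2}
  B4 = {p4, q4}
  B5 = {q0}
  B6 = {q1}
p0 ∈ B0, q0 ∈ B5 → different blocks

P ≁ Q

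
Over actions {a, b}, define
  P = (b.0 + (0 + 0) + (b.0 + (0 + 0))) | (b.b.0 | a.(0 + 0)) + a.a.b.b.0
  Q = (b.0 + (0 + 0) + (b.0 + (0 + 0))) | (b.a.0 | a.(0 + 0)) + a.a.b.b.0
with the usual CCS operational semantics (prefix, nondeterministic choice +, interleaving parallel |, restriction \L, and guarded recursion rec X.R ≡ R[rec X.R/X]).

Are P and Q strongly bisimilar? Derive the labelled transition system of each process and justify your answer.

P's transition system — 16 states:
  p0 = (b.0 + (0 + 0) + (b.0 + (0 + 0))) | (b.b.0 | a.(0 + 0)) + a.a.b.b.0 | =a=> p1, =a=> p2, =b=> p3, =b=> p4
  p1 = (b.0 + (0 + 0) + (b.0 + (0 + 0))) | (b.b.0 | (0 + 0)) | =b=> p5, =b=> p6
  p2 = a.b.b.0 | =a=> p7
  p3 = (b.0 + (0 + 0) + (b.0 + (0 + 0))) | (b.0 | a.(0 + 0)) | =a=> p5, =b=> p8, =b=> p9
  p4 = 0 | (b.b.0 | a.(0 + 0)) | =a=> p6, =b=> p9
  p5 = (b.0 + (0 + 0) + (b.0 + (0 + 0))) | (b.0 | (0 + 0)) | =b=> p10, =b=> p11
  p6 = 0 | (b.b.0 | (0 + 0)) | =b=> p11
  p7 = b.b.0 | =b=> p12
  p8 = (b.0 + (0 + 0) + (b.0 + (0 + 0))) | (0 | a.(0 + 0)) | =a=> p10, =b=> p13
  p9 = 0 | (b.0 | a.(0 + 0)) | =a=> p11, =b=> p13
  p10 = (b.0 + (0 + 0) + (b.0 + (0 + 0))) | (0 | (0 + 0)) | =b=> p14
  p11 = 0 | (b.0 | (0 + 0)) | =b=> p14
  p12 = b.0 | =b=> p15
  p13 = 0 | (0 | a.(0 + 0)) | =a=> p14
  p14 = 0 | (0 | (0 + 0)) | ·
  p15 = 0 | ·
Q's transition system — 16 states:
  q0 = (b.0 + (0 + 0) + (b.0 + (0 + 0))) | (b.a.0 | a.(0 + 0)) + a.a.b.b.0 | =a=> q1, =a=> q2, =b=> q3, =b=> q4
  q1 = (b.0 + (0 + 0) + (b.0 + (0 + 0))) | (b.a.0 | (0 + 0)) | =b=> q5, =b=> q6
  q2 = a.b.b.0 | =a=> q7
  q3 = (b.0 + (0 + 0) + (b.0 + (0 + 0))) | (a.0 | a.(0 + 0)) | =a=> q5, =a=> q8, =b=> q9
  q4 = 0 | (b.a.0 | a.(0 + 0)) | =a=> q6, =b=> q9
  q5 = (b.0 + (0 + 0) + (b.0 + (0 + 0))) | (a.0 | (0 + 0)) | =a=> q10, =b=> q11
  q6 = 0 | (b.a.0 | (0 + 0)) | =b=> q11
  q7 = b.b.0 | =b=> q12
  q8 = (b.0 + (0 + 0) + (b.0 + (0 + 0))) | (0 | a.(0 + 0)) | =a=> q10, =b=> q13
  q9 = 0 | (a.0 | a.(0 + 0)) | =a=> q11, =a=> q13
  q10 = (b.0 + (0 + 0) + (b.0 + (0 + 0))) | (0 | (0 + 0)) | =b=> q14
  q11 = 0 | (a.0 | (0 + 0)) | =a=> q14
  q12 = b.0 | =b=> q15
  q13 = 0 | (0 | a.(0 + 0)) | =a=> q14
  q14 = 0 | (0 | (0 + 0)) | ·
  q15 = 0 | ·
Bisimilarity quotient blocks:
  B0 = {p0}
  B1 = {p3, p4}
  B2 = {p8, p9, q5, q8}
  B3 = {p10, p11, p12, q10, q12}
  B4 = {p14, p15, q14, q15}
  B5 = {p13, q11, q13}
  B6 = {p5, p6, p7, q7}
  B7 = {p2, q2}
  B8 = {p1}
  B9 = {q0}
  B10 = {q4}
  B11 = {q9}
  B12 = {q6}
  B13 = {q3}
  B14 = {q1}
p0 ∈ B0, q0 ∈ B9 → different blocks

NO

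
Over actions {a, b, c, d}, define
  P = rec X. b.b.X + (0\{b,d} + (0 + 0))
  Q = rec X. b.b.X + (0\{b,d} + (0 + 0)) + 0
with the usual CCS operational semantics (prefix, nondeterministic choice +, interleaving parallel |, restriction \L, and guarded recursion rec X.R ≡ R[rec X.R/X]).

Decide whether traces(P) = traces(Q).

Reachable graph of P (2 states):
  u0 = rec X. b.b.X + (0\{b,d} + (0 + 0)) :: --b--▸ u1
  u1 = b.(rec X. b.b.X + (0\{b,d} + (0 + 0))) :: --b--▸ u0
Reachable graph of Q (2 states):
  v0 = rec X. b.b.X + (0\{b,d} + (0 + 0)) + 0 :: --b--▸ v1
  v1 = b.(rec X. b.b.X + (0\{b,d} + (0 + 0)) + 0) :: --b--▸ v0
Coarsest stable partition (strong bisimilarity classes):
  B0 = {u0, u1, v0, v1}
u0 ∈ B0, v0 ∈ B0 → same block
Bisimilar ⇒ trace-equivalent.

traces(P) = traces(Q)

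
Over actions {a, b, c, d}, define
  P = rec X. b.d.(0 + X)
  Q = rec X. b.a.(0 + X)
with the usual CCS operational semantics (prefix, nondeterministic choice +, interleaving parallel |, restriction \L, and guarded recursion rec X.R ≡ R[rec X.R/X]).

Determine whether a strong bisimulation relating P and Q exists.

NO

Reachable graph of P (3 states):
  m0 = rec X. b.d.(0 + X) ⊢ =b=> m1
  m1 = d.(0 + (rec X. b.d.(0 + X))) ⊢ =d=> m2
  m2 = 0 + (rec X. b.d.(0 + X)) ⊢ =b=> m1
Reachable graph of Q (3 states):
  n0 = rec X. b.a.(0 + X) ⊢ =b=> n1
  n1 = a.(0 + (rec X. b.a.(0 + X))) ⊢ =a=> n2
  n2 = 0 + (rec X. b.a.(0 + X)) ⊢ =b=> n1
Bisimilarity quotient blocks:
  B0 = {m0, m2}
  B1 = {m1}
  B2 = {n0, n2}
  B3 = {n1}
m0 ∈ B0, n0 ∈ B2 → different blocks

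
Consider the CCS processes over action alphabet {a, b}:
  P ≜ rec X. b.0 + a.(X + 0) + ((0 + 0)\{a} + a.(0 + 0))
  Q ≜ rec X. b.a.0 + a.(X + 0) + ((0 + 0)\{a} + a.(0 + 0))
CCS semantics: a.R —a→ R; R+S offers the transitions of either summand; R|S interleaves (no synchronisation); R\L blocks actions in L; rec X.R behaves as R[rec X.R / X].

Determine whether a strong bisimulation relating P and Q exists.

LTS(P): 4 reachable states
  p0 = rec X. b.0 + a.(X + 0) + ((0 + 0)\{a} + a.(0 + 0)) → -a-> p1, -a-> p2, -b-> p3
  p1 = (rec X. b.0 + a.(X + 0) + ((0 + 0)\{a} + a.(0 + 0))) + 0 → -a-> p1, -a-> p2, -b-> p3
  p2 = 0 + 0 → ∅
  p3 = 0 → ∅
LTS(Q): 5 reachable states
  q0 = rec X. b.a.0 + a.(X + 0) + ((0 + 0)\{a} + a.(0 + 0)) → -a-> q1, -a-> q2, -b-> q3
  q1 = (rec X. b.a.0 + a.(X + 0) + ((0 + 0)\{a} + a.(0 + 0))) + 0 → -a-> q1, -a-> q2, -b-> q3
  q2 = 0 + 0 → ∅
  q3 = a.0 → -a-> q4
  q4 = 0 → ∅
Bisimilarity quotient blocks:
  B0 = {p0, p1}
  B1 = {p2, p3, q2, q4}
  B2 = {q0, q1}
  B3 = {q3}
p0 ∈ B0, q0 ∈ B2 → different blocks

NO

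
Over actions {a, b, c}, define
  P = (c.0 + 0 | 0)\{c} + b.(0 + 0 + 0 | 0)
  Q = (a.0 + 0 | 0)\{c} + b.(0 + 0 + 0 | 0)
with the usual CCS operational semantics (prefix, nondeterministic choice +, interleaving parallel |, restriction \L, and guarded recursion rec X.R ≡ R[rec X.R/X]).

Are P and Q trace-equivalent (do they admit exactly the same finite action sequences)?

NO — witness ⟨a⟩

P's transition system — 2 states:
  p0 = (c.0 + 0 | 0)\{c} + b.(0 + 0 + 0 | 0) :: =b=> p1
  p1 = 0 + 0 + 0 | 0 :: ∅
Q's transition system — 3 states:
  q0 = (a.0 + 0 | 0)\{c} + b.(0 + 0 + 0 | 0) :: =a=> q1, =b=> q2
  q1 = 0\{c} :: ∅
  q2 = 0 + 0 + 0 | 0 :: ∅
Executing a from Q (initial set {q0}):
  [1] a ⇒ {q1}
  Q completes σ.
Executing a from P (initial set {p0}):
  [1] a ⇒ ∅ (P stuck)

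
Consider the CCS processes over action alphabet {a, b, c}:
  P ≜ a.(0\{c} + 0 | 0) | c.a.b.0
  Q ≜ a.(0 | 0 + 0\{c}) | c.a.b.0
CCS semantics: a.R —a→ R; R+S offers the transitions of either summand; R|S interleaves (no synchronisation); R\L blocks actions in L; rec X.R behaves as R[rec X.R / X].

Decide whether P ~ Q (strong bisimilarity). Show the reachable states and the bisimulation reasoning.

Reachable graph of P (8 states):
  m0 = a.(0\{c} + 0 | 0) | c.a.b.0 has moves =a=> m1, =c=> m2
  m1 = (0\{c} + 0 | 0) | c.a.b.0 has moves =c=> m3
  m2 = a.(0\{c} + 0 | 0) | a.b.0 has moves =a=> m3, =a=> m4
  m3 = (0\{c} + 0 | 0) | a.b.0 has moves =a=> m5
  m4 = a.(0\{c} + 0 | 0) | b.0 has moves =a=> m5, =b=> m6
  m5 = (0\{c} + 0 | 0) | b.0 has moves =b=> m7
  m6 = a.(0\{c} + 0 | 0) | 0 has moves =a=> m7
  m7 = (0\{c} + 0 | 0) | 0 has moves deadlocked
Reachable graph of Q (8 states):
  n0 = a.(0 | 0 + 0\{c}) | c.a.b.0 has moves =a=> n1, =c=> n2
  n1 = (0 | 0 + 0\{c}) | c.a.b.0 has moves =c=> n3
  n2 = a.(0 | 0 + 0\{c}) | a.b.0 has moves =a=> n3, =a=> n4
  n3 = (0 | 0 + 0\{c}) | a.b.0 has moves =a=> n5
  n4 = a.(0 | 0 + 0\{c}) | b.0 has moves =a=> n5, =b=> n6
  n5 = (0 | 0 + 0\{c}) | b.0 has moves =b=> n7
  n6 = a.(0 | 0 + 0\{c}) | 0 has moves =a=> n7
  n7 = (0 | 0 + 0\{c}) | 0 has moves deadlocked
Partition-refinement fixed point:
  B0 = {m0, n0}
  B1 = {m2, n2}
  B2 = {m3, n3}
  B3 = {m5, n5}
  B4 = {m7, n7}
  B5 = {m4, n4}
  B6 = {m6, n6}
  B7 = {m1, n1}
m0 ∈ B0, n0 ∈ B0 → same block

bisimilar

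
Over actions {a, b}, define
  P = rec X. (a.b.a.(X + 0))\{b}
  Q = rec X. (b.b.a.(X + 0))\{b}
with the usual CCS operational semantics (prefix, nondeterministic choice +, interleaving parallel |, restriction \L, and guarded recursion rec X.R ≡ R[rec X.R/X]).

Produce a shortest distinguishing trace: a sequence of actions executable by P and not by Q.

a

Reachable graph of P (2 states):
  m0 = rec X. (a.b.a.(X + 0))\{b} ⊢ =a=> m1
  m1 = (b.a.((rec X. (a.b.a.(X + 0))\{b}) + 0))\{b} ⊢ deadlocked
Reachable graph of Q (1 states):
  n0 = rec X. (b.b.a.(X + 0))\{b} ⊢ deadlocked
Executing a from P (initial set {m0}):
  [1] a ⇒ {m1}
  ✓ P
Executing a from Q (initial set {n0}):
  [1] a ⇒ no successor for Q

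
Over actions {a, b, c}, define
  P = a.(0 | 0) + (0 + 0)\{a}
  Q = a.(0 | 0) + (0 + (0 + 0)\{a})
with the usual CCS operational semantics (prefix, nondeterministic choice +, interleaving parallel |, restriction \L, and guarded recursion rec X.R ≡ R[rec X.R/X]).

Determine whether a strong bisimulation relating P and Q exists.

Reachable graph of P (2 states):
  s0 = a.(0 | 0) + (0 + 0)\{a} | =a=> s1
  s1 = 0 | 0 | ∅
Reachable graph of Q (2 states):
  t0 = a.(0 | 0) + (0 + (0 + 0)\{a}) | =a=> t1
  t1 = 0 | 0 | ∅
Bisimilarity quotient blocks:
  B0 = {s0, t0}
  B1 = {s1, t1}
s0 ∈ B0, t0 ∈ B0 → same block

bisimilar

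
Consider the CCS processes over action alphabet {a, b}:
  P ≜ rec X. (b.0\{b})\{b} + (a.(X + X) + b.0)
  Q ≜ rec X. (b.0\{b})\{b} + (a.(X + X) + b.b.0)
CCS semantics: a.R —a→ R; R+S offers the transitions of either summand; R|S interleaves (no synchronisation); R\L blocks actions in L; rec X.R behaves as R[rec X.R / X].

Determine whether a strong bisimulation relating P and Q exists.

Reachable graph of P (3 states):
  u0 = rec X. (b.0\{b})\{b} + (a.(X + X) + b.0) ⊢ -a-> u1, -b-> u2
  u1 = (rec X. (b.0\{b})\{b} + (a.(X + X) + b.0)) + (rec X. (b.0\{b})\{b} + (a.(X + X) + b.0)) ⊢ -a-> u1, -b-> u2
  u2 = 0 ⊢ deadlocked
Reachable graph of Q (4 states):
  v0 = rec X. (b.0\{b})\{b} + (a.(X + X) + b.b.0) ⊢ -a-> v1, -b-> v2
  v1 = (rec X. (b.0\{b})\{b} + (a.(X + X) + b.b.0)) + (rec X. (b.0\{b})\{b} + (a.(X + X) + b.b.0)) ⊢ -a-> v1, -b-> v2
  v2 = b.0 ⊢ -b-> v3
  v3 = 0 ⊢ deadlocked
Coarsest stable partition (strong bisimilarity classes):
  B0 = {u0, u1}
  B1 = {u2, v3}
  B2 = {v0, v1}
  B3 = {v2}
u0 ∈ B0, v0 ∈ B2 → different blocks

P ≁ Q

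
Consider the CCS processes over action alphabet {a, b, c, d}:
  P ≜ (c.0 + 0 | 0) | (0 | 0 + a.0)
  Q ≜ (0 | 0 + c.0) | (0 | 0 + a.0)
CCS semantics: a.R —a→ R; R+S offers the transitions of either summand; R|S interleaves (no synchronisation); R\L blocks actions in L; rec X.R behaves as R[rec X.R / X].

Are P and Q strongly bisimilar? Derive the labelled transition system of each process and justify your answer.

bisimilar

Reachable graph of P (4 states):
  s0 = (c.0 + 0 | 0) | (0 | 0 + a.0) :: --a--▸ s1, --c--▸ s2
  s1 = (c.0 + 0 | 0) | 0 :: --c--▸ s3
  s2 = 0 | (0 | 0 + a.0) :: --a--▸ s3
  s3 = 0 | 0 :: ∅
Reachable graph of Q (4 states):
  t0 = (0 | 0 + c.0) | (0 | 0 + a.0) :: --a--▸ t1, --c--▸ t2
  t1 = (0 | 0 + c.0) | 0 :: --c--▸ t3
  t2 = 0 | (0 | 0 + a.0) :: --a--▸ t3
  t3 = 0 | 0 :: ∅
Coarsest stable partition (strong bisimilarity classes):
  B0 = {s0, t0}
  B1 = {s2, t2}
  B2 = {s3, t3}
  B3 = {s1, t1}
s0 ∈ B0, t0 ∈ B0 → same block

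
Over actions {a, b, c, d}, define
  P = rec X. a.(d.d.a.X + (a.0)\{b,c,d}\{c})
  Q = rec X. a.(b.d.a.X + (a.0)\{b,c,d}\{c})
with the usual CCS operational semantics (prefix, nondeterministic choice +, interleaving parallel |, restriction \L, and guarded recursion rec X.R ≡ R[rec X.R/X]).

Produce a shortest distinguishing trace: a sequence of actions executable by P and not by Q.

ad

P's transition system — 5 states:
  s0 = rec X. a.(d.d.a.X + (a.0)\{b,c,d}\{c}) ⊢ —a→ s1
  s1 = d.d.a.(rec X. a.(d.d.a.X + (a.0)\{b,c,d}\{c})) + (a.0)\{b,c,d}\{c} ⊢ —a→ s2, —d→ s3
  s2 = 0\{b,c,d}\{c} ⊢ deadlocked
  s3 = d.a.(rec X. a.(d.d.a.X + (a.0)\{b,c,d}\{c})) ⊢ —d→ s4
  s4 = a.(rec X. a.(d.d.a.X + (a.0)\{b,c,d}\{c})) ⊢ —a→ s0
Q's transition system — 5 states:
  t0 = rec X. a.(b.d.a.X + (a.0)\{b,c,d}\{c}) ⊢ —a→ t1
  t1 = b.d.a.(rec X. a.(b.d.a.X + (a.0)\{b,c,d}\{c})) + (a.0)\{b,c,d}\{c} ⊢ —a→ t2, —b→ t3
  t2 = 0\{b,c,d}\{c} ⊢ deadlocked
  t3 = d.a.(rec X. a.(b.d.a.X + (a.0)\{b,c,d}\{c})) ⊢ —d→ t4
  t4 = a.(rec X. a.(b.d.a.X + (a.0)\{b,c,d}\{c})) ⊢ —a→ t0
Run σ = ⟨ad⟩ on P: start {s0}
  [1] a ⇒ {s1}
  [2] d ⇒ {s3}
  — P admits the full trace.
Run σ = ⟨ad⟩ on Q: start {t0}
  [1] a ⇒ {t1}
  [2] d ⇒ no successor for Q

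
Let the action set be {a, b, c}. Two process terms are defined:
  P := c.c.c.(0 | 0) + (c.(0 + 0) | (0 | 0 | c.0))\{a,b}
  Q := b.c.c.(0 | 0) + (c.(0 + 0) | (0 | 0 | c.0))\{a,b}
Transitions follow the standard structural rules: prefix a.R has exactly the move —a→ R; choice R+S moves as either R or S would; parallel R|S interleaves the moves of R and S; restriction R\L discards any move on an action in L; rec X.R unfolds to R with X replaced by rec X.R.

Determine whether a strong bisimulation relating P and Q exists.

NO

LTS(P): 7 reachable states
  p0 = c.c.c.(0 | 0) + (c.(0 + 0) | (0 | 0 | c.0))\{a,b} | =c=> p1, =c=> p2, =c=> p3
  p1 = ((0 + 0) | (0 | 0 | c.0))\{a,b} | =c=> p4
  p2 = (c.(0 + 0) | (0 | 0 | 0))\{a,b} | =c=> p4
  p3 = c.c.(0 | 0) | =c=> p5
  p4 = ((0 + 0) | (0 | 0 | 0))\{a,b} | ∅
  p5 = c.(0 | 0) | =c=> p6
  p6 = 0 | 0 | ∅
LTS(Q): 7 reachable states
  q0 = b.c.c.(0 | 0) + (c.(0 + 0) | (0 | 0 | c.0))\{a,b} | =b=> q1, =c=> q2, =c=> q3
  q1 = c.c.(0 | 0) | =c=> q4
  q2 = ((0 + 0) | (0 | 0 | c.0))\{a,b} | =c=> q5
  q3 = (c.(0 + 0) | (0 | 0 | 0))\{a,b} | =c=> q5
  q4 = c.(0 | 0) | =c=> q6
  q5 = ((0 + 0) | (0 | 0 | 0))\{a,b} | ∅
  q6 = 0 | 0 | ∅
Partition-refinement fixed point:
  B0 = {p0}
  B1 = {p1, p2, p5, q2, q3, q4}
  B2 = {p4, p6, q5, q6}
  B3 = {p3, q1}
  B4 = {q0}
p0 ∈ B0, q0 ∈ B4 → different blocks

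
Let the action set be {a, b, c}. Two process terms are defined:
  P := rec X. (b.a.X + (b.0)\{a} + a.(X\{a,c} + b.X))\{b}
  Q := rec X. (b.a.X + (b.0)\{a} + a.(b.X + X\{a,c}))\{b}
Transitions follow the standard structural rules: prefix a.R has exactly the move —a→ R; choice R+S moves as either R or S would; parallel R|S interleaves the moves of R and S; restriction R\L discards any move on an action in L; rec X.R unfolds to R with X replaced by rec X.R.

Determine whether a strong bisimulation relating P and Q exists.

P's transition system — 2 states:
  s0 = rec X. (b.a.X + (b.0)\{a} + a.(X\{a,c} + b.X))\{b} :: ··a··> s1
  s1 = ((rec X. (b.a.X + (b.0)\{a} + a.(X\{a,c} + b.X))\{b})\{a,c} + b.(rec X. (b.a.X + (b.0)\{a} + a.(X\{a,c} + b.X))\{b}))\{b} :: ∅
Q's transition system — 2 states:
  t0 = rec X. (b.a.X + (b.0)\{a} + a.(b.X + X\{a,c}))\{b} :: ··a··> t1
  t1 = (b.(rec X. (b.a.X + (b.0)\{a} + a.(b.X + X\{a,c}))\{b}) + (rec X. (b.a.X + (b.0)\{a} + a.(b.X + X\{a,c}))\{b})\{a,c})\{b} :: ∅
Bisimilarity quotient blocks:
  B0 = {s0, t0}
  B1 = {s1, t1}
s0 ∈ B0, t0 ∈ B0 → same block

P ~ Q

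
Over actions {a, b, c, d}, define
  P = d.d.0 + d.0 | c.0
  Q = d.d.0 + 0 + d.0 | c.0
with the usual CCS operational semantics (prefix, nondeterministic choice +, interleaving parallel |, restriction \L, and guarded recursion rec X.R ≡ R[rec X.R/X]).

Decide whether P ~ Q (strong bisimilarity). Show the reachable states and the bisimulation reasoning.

P ~ Q

P's transition system — 6 states:
  p0 = d.d.0 + d.0 | c.0 ⊢ --c--▸ p1, --d--▸ p2, --d--▸ p3
  p1 = d.0 | 0 ⊢ --d--▸ p4
  p2 = 0 | c.0 ⊢ --c--▸ p4
  p3 = d.0 ⊢ --d--▸ p5
  p4 = 0 | 0 ⊢ ·
  p5 = 0 ⊢ ·
Q's transition system — 6 states:
  q0 = d.d.0 + 0 + d.0 | c.0 ⊢ --c--▸ q1, --d--▸ q2, --d--▸ q3
  q1 = d.0 | 0 ⊢ --d--▸ q4
  q2 = 0 | c.0 ⊢ --c--▸ q4
  q3 = d.0 ⊢ --d--▸ q5
  q4 = 0 | 0 ⊢ ·
  q5 = 0 ⊢ ·
Coarsest stable partition (strong bisimilarity classes):
  B0 = {p0, q0}
  B1 = {p1, p3, q1, q3}
  B2 = {p4, p5, q4, q5}
  B3 = {p2, q2}
p0 ∈ B0, q0 ∈ B0 → same block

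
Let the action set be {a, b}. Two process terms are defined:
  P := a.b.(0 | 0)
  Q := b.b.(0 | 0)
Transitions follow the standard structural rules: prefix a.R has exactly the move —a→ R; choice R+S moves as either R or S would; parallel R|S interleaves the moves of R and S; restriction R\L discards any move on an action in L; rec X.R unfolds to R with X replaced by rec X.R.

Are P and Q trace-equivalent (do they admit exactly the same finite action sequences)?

P's transition system — 3 states:
  p0 = a.b.(0 | 0) ⊢ -a-> p1
  p1 = b.(0 | 0) ⊢ -b-> p2
  p2 = 0 | 0 ⊢ stopped
Q's transition system — 3 states:
  q0 = b.b.(0 | 0) ⊢ -b-> q1
  q1 = b.(0 | 0) ⊢ -b-> q2
  q2 = 0 | 0 ⊢ stopped
Trace ⟨a⟩ through P, begin at {p0}:
  step 1 (a): {p1}
  — P admits the full trace.
Trace ⟨a⟩ through Q, begin at {q0}:
  step 1 (a): ∅ (Q stuck)

NO — witness ⟨a⟩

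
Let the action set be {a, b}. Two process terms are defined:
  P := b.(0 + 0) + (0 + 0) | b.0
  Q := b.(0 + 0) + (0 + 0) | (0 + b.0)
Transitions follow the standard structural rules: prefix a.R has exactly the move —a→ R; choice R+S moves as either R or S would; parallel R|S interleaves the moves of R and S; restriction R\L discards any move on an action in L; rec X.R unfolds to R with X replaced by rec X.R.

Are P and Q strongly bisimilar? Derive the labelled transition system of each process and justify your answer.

Reachable graph of P (3 states):
  m0 = b.(0 + 0) + (0 + 0) | b.0 ⊢ =b=> m1, =b=> m2
  m1 = (0 + 0) | 0 ⊢ ∅
  m2 = 0 + 0 ⊢ ∅
Reachable graph of Q (3 states):
  n0 = b.(0 + 0) + (0 + 0) | (0 + b.0) ⊢ =b=> n1, =b=> n2
  n1 = (0 + 0) | 0 ⊢ ∅
  n2 = 0 + 0 ⊢ ∅
Bisimilarity quotient blocks:
  B0 = {m0, n0}
  B1 = {m1, m2, n1, n2}
m0 ∈ B0, n0 ∈ B0 → same block

P ~ Q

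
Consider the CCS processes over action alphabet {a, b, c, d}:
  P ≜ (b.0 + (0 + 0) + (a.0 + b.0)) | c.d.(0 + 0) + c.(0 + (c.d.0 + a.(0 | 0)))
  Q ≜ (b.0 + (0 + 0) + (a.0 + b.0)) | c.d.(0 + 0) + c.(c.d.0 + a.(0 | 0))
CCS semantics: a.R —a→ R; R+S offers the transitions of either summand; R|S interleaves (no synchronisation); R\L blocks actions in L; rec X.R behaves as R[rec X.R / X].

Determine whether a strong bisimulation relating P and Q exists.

YES

P's transition system — 10 states:
  s0 = (b.0 + (0 + 0) + (a.0 + b.0)) | c.d.(0 + 0) + c.(0 + (c.d.0 + a.(0 | 0))) | ··a··> s1, ··b··> s1, ··c··> s2, ··c··> s3
  s1 = 0 | c.d.(0 + 0) | ··c··> s4
  s2 = (b.0 + (0 + 0) + (a.0 + b.0)) | d.(0 + 0) | ··a··> s4, ··b··> s4, ··d··> s5
  s3 = 0 + (c.d.0 + a.(0 | 0)) | ··a··> s6, ··c··> s7
  s4 = 0 | d.(0 + 0) | ··d··> s8
  s5 = (b.0 + (0 + 0) + (a.0 + b.0)) | (0 + 0) | ··a··> s8, ··b··> s8
  s6 = 0 | 0 | ∅
  s7 = d.0 | ··d··> s9
  s8 = 0 | (0 + 0) | ∅
  s9 = 0 | ∅
Q's transition system — 10 states:
  t0 = (b.0 + (0 + 0) + (a.0 + b.0)) | c.d.(0 + 0) + c.(c.d.0 + a.(0 | 0)) | ··a··> t1, ··b··> t1, ··c··> t2, ··c··> t3
  t1 = 0 | c.d.(0 + 0) | ··c··> t4
  t2 = (b.0 + (0 + 0) + (a.0 + b.0)) | d.(0 + 0) | ··a··> t4, ··b··> t4, ··d··> t5
  t3 = c.d.0 + a.(0 | 0) | ··a··> t6, ··c··> t7
  t4 = 0 | d.(0 + 0) | ··d··> t8
  t5 = (b.0 + (0 + 0) + (a.0 + b.0)) | (0 + 0) | ··a··> t8, ··b··> t8
  t6 = 0 | 0 | ∅
  t7 = d.0 | ··d··> t9
  t8 = 0 | (0 + 0) | ∅
  t9 = 0 | ∅
Partition-refinement fixed point:
  B0 = {s0, t0}
  B1 = {s1, t1}
  B2 = {s4, s7, t4, t7}
  B3 = {s6, s8, s9, t6, t8, t9}
  B4 = {s2, t2}
  B5 = {s5, t5}
  B6 = {s3, t3}
s0 ∈ B0, t0 ∈ B0 → same block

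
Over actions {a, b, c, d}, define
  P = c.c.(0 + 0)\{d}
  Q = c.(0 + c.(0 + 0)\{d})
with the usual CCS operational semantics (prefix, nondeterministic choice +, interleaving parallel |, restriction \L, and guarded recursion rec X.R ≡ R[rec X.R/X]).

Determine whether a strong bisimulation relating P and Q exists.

P ~ Q

P's transition system — 3 states:
  m0 = c.c.(0 + 0)\{d} ⊢ ··c··> m1
  m1 = c.(0 + 0)\{d} ⊢ ··c··> m2
  m2 = (0 + 0)\{d} ⊢ ∅
Q's transition system — 3 states:
  n0 = c.(0 + c.(0 + 0)\{d}) ⊢ ··c··> n1
  n1 = 0 + c.(0 + 0)\{d} ⊢ ··c··> n2
  n2 = (0 + 0)\{d} ⊢ ∅
Partition-refinement fixed point:
  B0 = {m0, n0}
  B1 = {m1, n1}
  B2 = {m2, n2}
m0 ∈ B0, n0 ∈ B0 → same block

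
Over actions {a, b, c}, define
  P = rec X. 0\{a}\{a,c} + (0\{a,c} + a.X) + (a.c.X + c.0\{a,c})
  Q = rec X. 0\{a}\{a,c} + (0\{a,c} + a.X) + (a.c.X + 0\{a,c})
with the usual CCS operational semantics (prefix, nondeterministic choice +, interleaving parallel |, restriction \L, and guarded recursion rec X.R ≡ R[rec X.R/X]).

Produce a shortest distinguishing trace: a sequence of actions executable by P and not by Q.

c

Reachable graph of P (3 states):
  u0 = rec X. 0\{a}\{a,c} + (0\{a,c} + a.X) + (a.c.X + c.0\{a,c}) ⊢ =a=> u0, =a=> u1, =c=> u2
  u1 = c.(rec X. 0\{a}\{a,c} + (0\{a,c} + a.X) + (a.c.X + c.0\{a,c})) ⊢ =c=> u0
  u2 = 0\{a,c} ⊢ ·
Reachable graph of Q (2 states):
  v0 = rec X. 0\{a}\{a,c} + (0\{a,c} + a.X) + (a.c.X + 0\{a,c}) ⊢ =a=> v0, =a=> v1
  v1 = c.(rec X. 0\{a}\{a,c} + (0\{a,c} + a.X) + (a.c.X + 0\{a,c})) ⊢ =c=> v0
Executing c from P (initial set {u0}):
  after c @ step 1: {u2}
  P completes σ.
Executing c from Q (initial set {v0}):
  after c @ step 1: no successor for Q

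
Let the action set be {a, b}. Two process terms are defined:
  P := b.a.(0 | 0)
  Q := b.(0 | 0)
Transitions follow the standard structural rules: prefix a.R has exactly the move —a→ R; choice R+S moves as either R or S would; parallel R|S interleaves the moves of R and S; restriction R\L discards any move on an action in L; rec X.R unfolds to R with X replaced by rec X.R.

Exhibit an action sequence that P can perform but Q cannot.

Reachable graph of P (3 states):
  m0 = b.a.(0 | 0) ⊢ --b--▸ m1
  m1 = a.(0 | 0) ⊢ --a--▸ m2
  m2 = 0 | 0 ⊢ ·
Reachable graph of Q (2 states):
  n0 = b.(0 | 0) ⊢ --b--▸ n1
  n1 = 0 | 0 ⊢ ·
Run σ = ⟨ba⟩ on P: start {m0}
  after b @ step 1: {m1}
  after a @ step 2: {m2}
  — P admits the full trace.
Run σ = ⟨ba⟩ on Q: start {n0}
  after b @ step 1: {n1}
  after a @ step 2: ∅  — Q cannot continue

ba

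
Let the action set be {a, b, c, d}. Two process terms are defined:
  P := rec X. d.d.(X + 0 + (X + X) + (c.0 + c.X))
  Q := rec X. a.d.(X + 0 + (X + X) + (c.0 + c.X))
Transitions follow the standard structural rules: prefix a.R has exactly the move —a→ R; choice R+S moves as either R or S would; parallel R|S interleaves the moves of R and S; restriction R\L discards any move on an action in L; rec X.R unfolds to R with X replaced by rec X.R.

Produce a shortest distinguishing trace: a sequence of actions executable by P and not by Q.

d

P's transition system — 4 states:
  p0 = rec X. d.d.(X + 0 + (X + X) + (c.0 + c.X)) | —d→ p1
  p1 = d.((rec X. d.d.(X + 0 + (X + X) + (c.0 + c.X))) + 0 + ((rec X. d.d.(X + 0 + (X + X) + (c.0 + c.X))) + (rec X. d.d.(X + 0 + (X + X) + (c.0 + c.X)))) + (c.0 + c.(rec X. d.d.(X + 0 + (X + X) + (c.0 + c.X))))) | —d→ p2
  p2 = (rec X. d.d.(X + 0 + (X + X) + (c.0 + c.X))) + 0 + ((rec X. d.d.(X + 0 + (X + X) + (c.0 + c.X))) + (rec X. d.d.(X + 0 + (X + X) + (c.0 + c.X)))) + (c.0 + c.(rec X. d.d.(X + 0 + (X + X) + (c.0 + c.X)))) | —c→ p0, —c→ p3, —d→ p1
  p3 = 0 | deadlocked
Q's transition system — 4 states:
  q0 = rec X. a.d.(X + 0 + (X + X) + (c.0 + c.X)) | —a→ q1
  q1 = d.((rec X. a.d.(X + 0 + (X + X) + (c.0 + c.X))) + 0 + ((rec X. a.d.(X + 0 + (X + X) + (c.0 + c.X))) + (rec X. a.d.(X + 0 + (X + X) + (c.0 + c.X)))) + (c.0 + c.(rec X. a.d.(X + 0 + (X + X) + (c.0 + c.X))))) | —d→ q2
  q2 = (rec X. a.d.(X + 0 + (X + X) + (c.0 + c.X))) + 0 + ((rec X. a.d.(X + 0 + (X + X) + (c.0 + c.X))) + (rec X. a.d.(X + 0 + (X + X) + (c.0 + c.X)))) + (c.0 + c.(rec X. a.d.(X + 0 + (X + X) + (c.0 + c.X)))) | —a→ q1, —c→ q0, —c→ q3
  q3 = 0 | deadlocked
Trace ⟨d⟩ through P, begin at {p0}:
  [1] d ⇒ {p1}
  ✓ P
Trace ⟨d⟩ through Q, begin at {q0}:
  [1] d ⇒ ∅ (Q stuck)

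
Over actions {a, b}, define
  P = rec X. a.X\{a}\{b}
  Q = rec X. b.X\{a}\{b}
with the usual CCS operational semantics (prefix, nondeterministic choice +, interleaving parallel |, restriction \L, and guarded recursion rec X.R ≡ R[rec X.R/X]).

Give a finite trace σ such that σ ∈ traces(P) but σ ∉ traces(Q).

a

Reachable graph of P (2 states):
  m0 = rec X. a.X\{a}\{b} | =a=> m1
  m1 = (rec X. a.X\{a}\{b})\{a}\{b} | deadlocked
Reachable graph of Q (2 states):
  n0 = rec X. b.X\{a}\{b} | =b=> n1
  n1 = (rec X. b.X\{a}\{b})\{a}\{b} | deadlocked
Trace ⟨a⟩ through P, begin at {m0}:
  [1] a ⇒ {m1}
  ✓ P
Trace ⟨a⟩ through Q, begin at {n0}:
  [1] a ⇒ ∅  — Q cannot continue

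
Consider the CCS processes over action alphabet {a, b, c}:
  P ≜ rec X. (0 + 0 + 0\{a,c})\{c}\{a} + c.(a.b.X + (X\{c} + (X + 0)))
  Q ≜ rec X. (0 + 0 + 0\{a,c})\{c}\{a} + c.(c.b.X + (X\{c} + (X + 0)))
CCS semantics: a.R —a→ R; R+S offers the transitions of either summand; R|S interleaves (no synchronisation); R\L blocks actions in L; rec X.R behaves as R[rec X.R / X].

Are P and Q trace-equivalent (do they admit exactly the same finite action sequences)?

Reachable graph of P (3 states):
  p0 = rec X. (0 + 0 + 0\{a,c})\{c}\{a} + c.(a.b.X + (X\{c} + (X + 0))) → --c--▸ p1
  p1 = a.b.(rec X. (0 + 0 + 0\{a,c})\{c}\{a} + c.(a.b.X + (X\{c} + (X + 0)))) + ((rec X. (0 + 0 + 0\{a,c})\{c}\{a} + c.(a.b.X + (X\{c} + (X + 0))))\{c} + ((rec X. (0 + 0 + 0\{a,c})\{c}\{a} + c.(a.b.X + (X\{c} + (X + 0)))) + 0)) → --a--▸ p2, --c--▸ p1
  p2 = b.(rec X. (0 + 0 + 0\{a,c})\{c}\{a} + c.(a.b.X + (X\{c} + (X + 0)))) → --b--▸ p0
Reachable graph of Q (3 states):
  q0 = rec X. (0 + 0 + 0\{a,c})\{c}\{a} + c.(c.b.X + (X\{c} + (X + 0))) → --c--▸ q1
  q1 = c.b.(rec X. (0 + 0 + 0\{a,c})\{c}\{a} + c.(c.b.X + (X\{c} + (X + 0)))) + ((rec X. (0 + 0 + 0\{a,c})\{c}\{a} + c.(c.b.X + (X\{c} + (X + 0))))\{c} + ((rec X. (0 + 0 + 0\{a,c})\{c}\{a} + c.(c.b.X + (X\{c} + (X + 0)))) + 0)) → --c--▸ q1, --c--▸ q2
  q2 = b.(rec X. (0 + 0 + 0\{a,c})\{c}\{a} + c.(c.b.X + (X\{c} + (X + 0)))) → --b--▸ q0
Trace ⟨ca⟩ through P, begin at {p0}:
  [1] c ⇒ {p1}
  [2] a ⇒ {p2}
  — P admits the full trace.
Trace ⟨ca⟩ through Q, begin at {q0}:
  [1] c ⇒ {q1}
  [2] a ⇒ no successor for Q

trace-distinct — witness ⟨ca⟩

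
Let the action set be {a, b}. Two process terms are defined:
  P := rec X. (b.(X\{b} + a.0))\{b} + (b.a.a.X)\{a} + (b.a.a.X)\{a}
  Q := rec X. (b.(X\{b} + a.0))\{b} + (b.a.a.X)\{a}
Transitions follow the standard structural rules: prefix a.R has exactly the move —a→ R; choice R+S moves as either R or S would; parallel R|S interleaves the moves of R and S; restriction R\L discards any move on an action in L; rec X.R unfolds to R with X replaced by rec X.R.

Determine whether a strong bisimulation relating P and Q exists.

P's transition system — 2 states:
  s0 = rec X. (b.(X\{b} + a.0))\{b} + (b.a.a.X)\{a} + (b.a.a.X)\{a} → --b--▸ s1
  s1 = (a.a.(rec X. (b.(X\{b} + a.0))\{b} + (b.a.a.X)\{a} + (b.a.a.X)\{a}))\{a} → ·
Q's transition system — 2 states:
  t0 = rec X. (b.(X\{b} + a.0))\{b} + (b.a.a.X)\{a} → --b--▸ t1
  t1 = (a.a.(rec X. (b.(X\{b} + a.0))\{b} + (b.a.a.X)\{a}))\{a} → ·
Coarsest stable partition (strong bisimilarity classes):
  B0 = {s0, t0}
  B1 = {s1, t1}
s0 ∈ B0, t0 ∈ B0 → same block

YES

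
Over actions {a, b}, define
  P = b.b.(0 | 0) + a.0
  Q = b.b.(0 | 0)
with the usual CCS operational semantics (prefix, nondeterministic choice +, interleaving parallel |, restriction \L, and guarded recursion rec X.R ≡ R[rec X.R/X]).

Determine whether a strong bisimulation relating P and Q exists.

P's transition system — 4 states:
  s0 = b.b.(0 | 0) + a.0 | -a-> s1, -b-> s2
  s1 = 0 | (no moves)
  s2 = b.(0 | 0) | -b-> s3
  s3 = 0 | 0 | (no moves)
Q's transition system — 3 states:
  t0 = b.b.(0 | 0) | -b-> t1
  t1 = b.(0 | 0) | -b-> t2
  t2 = 0 | 0 | (no moves)
Partition-refinement fixed point:
  B0 = {s0}
  B1 = {s2, t1}
  B2 = {s1, s3, t2}
  B3 = {t0}
s0 ∈ B0, t0 ∈ B3 → different blocks

P ≁ Q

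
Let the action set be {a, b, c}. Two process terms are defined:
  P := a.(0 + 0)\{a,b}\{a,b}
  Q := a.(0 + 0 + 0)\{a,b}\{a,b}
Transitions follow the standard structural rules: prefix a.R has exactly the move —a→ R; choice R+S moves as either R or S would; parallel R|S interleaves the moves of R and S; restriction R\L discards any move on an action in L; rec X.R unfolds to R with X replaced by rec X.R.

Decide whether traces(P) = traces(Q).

YES

P's transition system — 2 states:
  s0 = a.(0 + 0)\{a,b}\{a,b} | ··a··> s1
  s1 = (0 + 0)\{a,b}\{a,b} | deadlocked
Q's transition system — 2 states:
  t0 = a.(0 + 0 + 0)\{a,b}\{a,b} | ··a··> t1
  t1 = (0 + 0 + 0)\{a,b}\{a,b} | deadlocked
Coarsest stable partition (strong bisimilarity classes):
  B0 = {s0, t0}
  B1 = {s1, t1}
s0 ∈ B0, t0 ∈ B0 → same block
Bisimilar ⇒ trace-equivalent.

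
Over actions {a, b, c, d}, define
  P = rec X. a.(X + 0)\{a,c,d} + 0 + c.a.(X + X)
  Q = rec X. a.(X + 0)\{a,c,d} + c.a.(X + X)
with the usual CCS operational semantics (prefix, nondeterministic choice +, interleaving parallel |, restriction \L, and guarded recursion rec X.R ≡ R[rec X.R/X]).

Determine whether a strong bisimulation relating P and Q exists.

bisimilar

Reachable graph of P (4 states):
  m0 = rec X. a.(X + 0)\{a,c,d} + 0 + c.a.(X + X) :: =a=> m1, =c=> m2
  m1 = ((rec X. a.(X + 0)\{a,c,d} + 0 + c.a.(X + X)) + 0)\{a,c,d} :: (no moves)
  m2 = a.((rec X. a.(X + 0)\{a,c,d} + 0 + c.a.(X + X)) + (rec X. a.(X + 0)\{a,c,d} + 0 + c.a.(X + X))) :: =a=> m3
  m3 = (rec X. a.(X + 0)\{a,c,d} + 0 + c.a.(X + X)) + (rec X. a.(X + 0)\{a,c,d} + 0 + c.a.(X + X)) :: =a=> m1, =c=> m2
Reachable graph of Q (4 states):
  n0 = rec X. a.(X + 0)\{a,c,d} + c.a.(X + X) :: =a=> n1, =c=> n2
  n1 = ((rec X. a.(X + 0)\{a,c,d} + c.a.(X + X)) + 0)\{a,c,d} :: (no moves)
  n2 = a.((rec X. a.(X + 0)\{a,c,d} + c.a.(X + X)) + (rec X. a.(X + 0)\{a,c,d} + c.a.(X + X))) :: =a=> n3
  n3 = (rec X. a.(X + 0)\{a,c,d} + c.a.(X + X)) + (rec X. a.(X + 0)\{a,c,d} + c.a.(X + X)) :: =a=> n1, =c=> n2
Coarsest stable partition (strong bisimilarity classes):
  B0 = {m0, m3, n0, n3}
  B1 = {m1, n1}
  B2 = {m2, n2}
m0 ∈ B0, n0 ∈ B0 → same block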